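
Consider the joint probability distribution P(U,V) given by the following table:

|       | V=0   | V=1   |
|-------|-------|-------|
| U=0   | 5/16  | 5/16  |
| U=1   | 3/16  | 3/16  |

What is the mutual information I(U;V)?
Marginal P(U) (row sums):
  P(U=0) = 5/16 + 5/16 = 5/8
  P(U=1) = 3/16 + 3/16 = 3/8
Marginal P(V) (column sums):
  P(V=0) = 5/16 + 3/16 = 1/2
  P(V=1) = 5/16 + 3/16 = 1/2

H(U) = -[(5/8)·log₂(5/8) + (3/8)·log₂(3/8)]
  = 0.4238 + 0.5306
  = 0.9544 bits
H(V) = -[(1/2)·log₂(1/2) + (1/2)·log₂(1/2)]
  = 0.5000 + 0.5000
  = 1.0000 bits
H(U,V) = -[(5/16)·log₂(5/16) + (5/16)·log₂(5/16) + (3/16)·log₂(3/16) + (3/16)·log₂(3/16)]
  = 0.5244 + 0.5244 + 0.4528 + 0.4528
  = 1.9544 bits

I(U;V) = H(U) + H(V) - H(U,V)
  = 0.9544 + 1.0000 - 1.9544
  = 0.0000 bits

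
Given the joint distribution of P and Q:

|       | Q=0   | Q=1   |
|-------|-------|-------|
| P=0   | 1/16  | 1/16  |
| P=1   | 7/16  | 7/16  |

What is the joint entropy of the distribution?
H(P,Q) = -Σ P(P,Q) log₂ P(P,Q), summed over the non-zero cells:
H(P,Q) = -[(1/16)·log₂(1/16) + (1/16)·log₂(1/16) + (7/16)·log₂(7/16) + (7/16)·log₂(7/16)]
  = 0.2500 + 0.2500 + 0.5218 + 0.5218
  = 1.5436 bits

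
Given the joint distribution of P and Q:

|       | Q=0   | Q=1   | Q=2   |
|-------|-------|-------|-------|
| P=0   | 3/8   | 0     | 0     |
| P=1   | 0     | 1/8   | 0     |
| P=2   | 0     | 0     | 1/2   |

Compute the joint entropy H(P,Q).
H(P,Q) = -Σ P(P,Q) log₂ P(P,Q), summed over the non-zero cells:
H(P,Q) = -[(3/8)·log₂(3/8) + (1/8)·log₂(1/8) + (1/2)·log₂(1/2)]
  = 0.5306 + 0.3750 + 0.5000
  = 1.4056 bits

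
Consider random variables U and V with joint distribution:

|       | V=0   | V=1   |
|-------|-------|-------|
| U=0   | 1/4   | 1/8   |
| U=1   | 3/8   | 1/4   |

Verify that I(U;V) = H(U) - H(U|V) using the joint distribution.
Left side, from I(U;V) = H(U) + H(V) - H(U,V):
Marginal P(U) (row sums):
  P(U=0) = 1/4 + 1/8 = 3/8
  P(U=1) = 3/8 + 1/4 = 5/8
Marginal P(V) (column sums):
  P(V=0) = 1/4 + 3/8 = 5/8
  P(V=1) = 1/8 + 1/4 = 3/8

H(U) = -[(3/8)·log₂(3/8) + (5/8)·log₂(5/8)]
  = 0.5306 + 0.4238
  = 0.9544 bits
H(V) = -[(5/8)·log₂(5/8) + (3/8)·log₂(3/8)]
  = 0.4238 + 0.5306
  = 0.9544 bits
H(U,V) = -[(1/4)·log₂(1/4) + (1/8)·log₂(1/8) + (3/8)·log₂(3/8) + (1/4)·log₂(1/4)]
  = 0.5000 + 0.3750 + 0.5306 + 0.5000
  = 1.9056 bits

I(U;V) = H(U) + H(V) - H(U,V)
  = 0.9544 + 0.9544 - 1.9056
  = 0.0032 bits

Right side, with H(U|V) computed directly from the conditional probabilities:
H(U|V) = -Σ P(U,V)·log₂ P(U|V), where P(U|V) = P(U,V) / P(V)
  (U=0,V=0): P(U|V) = (1/4)/(5/8) = 2/5;  -(1/4)·log₂(2/5) = 0.3305
  (U=0,V=1): P(U|V) = (1/8)/(3/8) = 1/3;  -(1/8)·log₂(1/3) = 0.1981
  (U=1,V=0): P(U|V) = (3/8)/(5/8) = 3/5;  -(3/8)·log₂(3/5) = 0.2764
  (U=1,V=1): P(U|V) = (1/4)/(3/8) = 2/3;  -(1/4)·log₂(2/3) = 0.1462
H(U|V) = 0.3305 + 0.1981 + 0.2764 + 0.1462
  = 0.9512 bits
H(U) - H(U|V) = 0.9544 - 0.9512 = 0.0032 bits

Both sides equal 0.0032 bits, so I(U;V) = H(U) - H(U|V) ✓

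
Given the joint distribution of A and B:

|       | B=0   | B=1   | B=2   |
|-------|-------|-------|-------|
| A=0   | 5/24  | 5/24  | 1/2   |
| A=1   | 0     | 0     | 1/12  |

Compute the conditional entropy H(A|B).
Marginal P(B) (column sums):
  P(B=0) = 5/24 + 0 = 5/24
  P(B=1) = 5/24 + 0 = 5/24
  P(B=2) = 1/2 + 1/12 = 7/12

H(A|B) = -Σ P(A,B)·log₂ P(A|B), where P(A|B) = P(A,B) / P(B)
  (cells with P(A,B) = 0 contribute 0)
  (A=0,B=0): P(A|B) = (5/24)/(5/24) = 1;  -(5/24)·log₂(1) = 0.0000
  (A=0,B=1): P(A|B) = (5/24)/(5/24) = 1;  -(5/24)·log₂(1) = 0.0000
  (A=0,B=2): P(A|B) = (1/2)/(7/12) = 6/7;  -(1/2)·log₂(6/7) = 0.1112
  (A=1,B=2): P(A|B) = (1/12)/(7/12) = 1/7;  -(1/12)·log₂(1/7) = 0.2339
H(A|B) = 0.0000 + 0.0000 + 0.1112 + 0.2339
  = 0.3451 bits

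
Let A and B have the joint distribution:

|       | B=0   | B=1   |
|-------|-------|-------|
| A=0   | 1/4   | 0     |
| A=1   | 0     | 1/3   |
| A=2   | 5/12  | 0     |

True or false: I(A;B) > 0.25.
Marginal P(A) (row sums):
  P(A=0) = 1/4 + 0 = 1/4
  P(A=1) = 0 + 1/3 = 1/3
  P(A=2) = 5/12 + 0 = 5/12
Marginal P(B) (column sums):
  P(B=0) = 1/4 + 0 + 5/12 = 2/3
  P(B=1) = 0 + 1/3 + 0 = 1/3

H(A) = -[(1/4)·log₂(1/4) + (1/3)·log₂(1/3) + (5/12)·log₂(5/12)]
  = 0.5000 + 0.5283 + 0.5263
  = 1.5546 bits
H(B) = -[(2/3)·log₂(2/3) + (1/3)·log₂(1/3)]
  = 0.3900 + 0.5283
  = 0.9183 bits
H(A,B) = -[(1/4)·log₂(1/4) + (1/3)·log₂(1/3) + (5/12)·log₂(5/12)]
  = 0.5000 + 0.5283 + 0.5263
  = 1.5546 bits

I(A;B) = H(A) + H(B) - H(A,B)
  = 1.5546 + 0.9183 - 1.5546
  = 0.9183 bits

True. I(A;B) = 0.9183 bits, which is > 0.25 bits.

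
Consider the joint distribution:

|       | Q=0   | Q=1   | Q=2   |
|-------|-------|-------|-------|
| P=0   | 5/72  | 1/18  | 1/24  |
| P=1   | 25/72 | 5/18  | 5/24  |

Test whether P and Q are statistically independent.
Marginal P(P) (row sums):
  P(P=0) = 5/72 + 1/18 + 1/24 = 1/6
  P(P=1) = 25/72 + 5/18 + 5/24 = 5/6
Marginal P(Q) (column sums):
  P(Q=0) = 5/72 + 25/72 = 5/12
  P(Q=1) = 1/18 + 5/18 = 1/3
  P(Q=2) = 1/24 + 5/24 = 1/4

P and Q are independent iff P(P=i,Q=j) = P(P=i)·P(Q=j) for every cell.
  P(P=0)·P(Q=0) = 1/6 × 5/12 = 5/72 = P(P=0,Q=0) ✓
  P(P=0)·P(Q=1) = 1/6 × 1/3 = 1/18 = P(P=0,Q=1) ✓
  P(P=0)·P(Q=2) = 1/6 × 1/4 = 1/24 = P(P=0,Q=2) ✓
  P(P=1)·P(Q=0) = 5/6 × 5/12 = 25/72 = P(P=1,Q=0) ✓
  P(P=1)·P(Q=1) = 5/6 × 1/3 = 5/18 = P(P=1,Q=1) ✓
  P(P=1)·P(Q=2) = 5/6 × 1/4 = 5/24 = P(P=1,Q=2) ✓

Yes, P and Q are independent: every cell factors, so I(P;Q) = 0 bits.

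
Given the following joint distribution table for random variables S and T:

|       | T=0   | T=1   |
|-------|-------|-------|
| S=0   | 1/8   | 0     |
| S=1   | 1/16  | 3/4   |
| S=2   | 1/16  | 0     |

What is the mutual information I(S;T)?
Marginal P(S) (row sums):
  P(S=0) = 1/8 + 0 = 1/8
  P(S=1) = 1/16 + 3/4 = 13/16
  P(S=2) = 1/16 + 0 = 1/16
Marginal P(T) (column sums):
  P(T=0) = 1/8 + 1/16 + 1/16 = 1/4
  P(T=1) = 0 + 3/4 + 0 = 3/4

H(S) = -[(1/8)·log₂(1/8) + (13/16)·log₂(13/16) + (1/16)·log₂(1/16)]
  = 0.3750 + 0.2434 + 0.2500
  = 0.8684 bits
H(T) = -[(1/4)·log₂(1/4) + (3/4)·log₂(3/4)]
  = 0.5000 + 0.3113
  = 0.8113 bits
H(S,T) = -[(1/8)·log₂(1/8) + (1/16)·log₂(1/16) + (3/4)·log₂(3/4) + (1/16)·log₂(1/16)]
  = 0.3750 + 0.2500 + 0.3113 + 0.2500
  = 1.1863 bits

I(S;T) = H(S) + H(T) - H(S,T)
  = 0.8684 + 0.8113 - 1.1863
  = 0.4934 bits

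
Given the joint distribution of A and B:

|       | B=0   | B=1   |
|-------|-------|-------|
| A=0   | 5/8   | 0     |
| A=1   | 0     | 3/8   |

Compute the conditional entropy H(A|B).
Marginal P(B) (column sums):
  P(B=0) = 5/8 + 0 = 5/8
  P(B=1) = 0 + 3/8 = 3/8

H(A|B) = -Σ P(A,B)·log₂ P(A|B), where P(A|B) = P(A,B) / P(B)
  (cells with P(A,B) = 0 contribute 0)
  (A=0,B=0): P(A|B) = (5/8)/(5/8) = 1;  -(5/8)·log₂(1) = 0.0000
  (A=1,B=1): P(A|B) = (3/8)/(3/8) = 1;  -(3/8)·log₂(1) = 0.0000
H(A|B) = 0.0000 + 0.0000
  = 0.0000 bits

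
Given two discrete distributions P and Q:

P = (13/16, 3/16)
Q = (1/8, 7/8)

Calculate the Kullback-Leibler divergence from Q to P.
D(P||Q) = Σ P(i) log₂(P(i)/Q(i))
  i=0: (13/16) × log₂((13/16)/(1/8)) = (13/16) × log₂(13/2) = 2.1941
  i=1: (3/16) × log₂((3/16)/(7/8)) = (3/16) × log₂(3/14) = -0.4167
D(P||Q) = 2.1941 - 0.4167
  = 1.7774 bits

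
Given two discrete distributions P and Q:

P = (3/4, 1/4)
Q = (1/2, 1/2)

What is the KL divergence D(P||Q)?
D(P||Q) = Σ P(i) log₂(P(i)/Q(i))
  i=0: (3/4) × log₂((3/4)/(1/2)) = (3/4) × log₂(3/2) = 0.4387
  i=1: (1/4) × log₂((1/4)/(1/2)) = (1/4) × log₂(1/2) = -0.2500
D(P||Q) = 0.4387 - 0.2500
  = 0.1887 bits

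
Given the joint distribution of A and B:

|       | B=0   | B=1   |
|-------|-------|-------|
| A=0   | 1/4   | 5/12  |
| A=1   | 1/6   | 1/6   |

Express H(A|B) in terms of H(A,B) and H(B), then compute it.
H(A|B) = H(A,B) - H(B)

Marginal P(B) (column sums):
  P(B=0) = 1/4 + 1/6 = 5/12
  P(B=1) = 5/12 + 1/6 = 7/12

H(A,B) = -[(1/4)·log₂(1/4) + (5/12)·log₂(5/12) + (1/6)·log₂(1/6) + (1/6)·log₂(1/6)]
  = 0.5000 + 0.5263 + 0.4308 + 0.4308
  = 1.8879 bits
H(B) = -[(5/12)·log₂(5/12) + (7/12)·log₂(7/12)]
  = 0.5263 + 0.4536
  = 0.9799 bits

H(A|B) = 1.8879 - 0.9799 = 0.9080 bits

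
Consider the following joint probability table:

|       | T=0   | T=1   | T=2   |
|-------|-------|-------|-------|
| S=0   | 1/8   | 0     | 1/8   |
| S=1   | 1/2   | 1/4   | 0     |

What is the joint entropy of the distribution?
H(S,T) = -Σ P(S,T) log₂ P(S,T), summed over the non-zero cells:
H(S,T) = -[(1/8)·log₂(1/8) + (1/8)·log₂(1/8) + (1/2)·log₂(1/2) + (1/4)·log₂(1/4)]
  = 0.3750 + 0.3750 + 0.5000 + 0.5000
  = 1.7500 bits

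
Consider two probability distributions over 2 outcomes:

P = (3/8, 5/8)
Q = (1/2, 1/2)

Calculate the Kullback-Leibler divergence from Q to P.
D(P||Q) = Σ P(i) log₂(P(i)/Q(i))
  i=0: (3/8) × log₂((3/8)/(1/2)) = (3/8) × log₂(3/4) = -0.1556
  i=1: (5/8) × log₂((5/8)/(1/2)) = (5/8) × log₂(5/4) = 0.2012
D(P||Q) = -0.1556 + 0.2012
  = 0.0456 bits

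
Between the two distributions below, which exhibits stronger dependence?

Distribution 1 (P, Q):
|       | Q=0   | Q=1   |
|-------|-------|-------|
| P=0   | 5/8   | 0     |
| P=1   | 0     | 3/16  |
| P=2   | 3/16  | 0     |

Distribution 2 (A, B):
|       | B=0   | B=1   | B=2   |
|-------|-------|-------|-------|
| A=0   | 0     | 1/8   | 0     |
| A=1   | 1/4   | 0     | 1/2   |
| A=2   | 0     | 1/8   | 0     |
Distribution 1 (P, Q):
Marginal P(P) (row sums):
  P(P=0) = 5/8 + 0 = 5/8
  P(P=1) = 0 + 3/16 = 3/16
  P(P=2) = 3/16 + 0 = 3/16
Marginal P(Q) (column sums):
  P(Q=0) = 5/8 + 0 + 3/16 = 13/16
  P(Q=1) = 0 + 3/16 + 0 = 3/16

H(P) = -[(5/8)·log₂(5/8) + (3/16)·log₂(3/16) + (3/16)·log₂(3/16)]
  = 0.4238 + 0.4528 + 0.4528
  = 1.3294 bits
H(Q) = -[(13/16)·log₂(13/16) + (3/16)·log₂(3/16)]
  = 0.2434 + 0.4528
  = 0.6962 bits
H(P,Q) = -[(5/8)·log₂(5/8) + (3/16)·log₂(3/16) + (3/16)·log₂(3/16)]
  = 0.4238 + 0.4528 + 0.4528
  = 1.3294 bits

I(P;Q) = H(P) + H(Q) - H(P,Q)
  = 1.3294 + 0.6962 - 1.3294
  = 0.6962 bits

Distribution 2 (A, B):
Marginal P(A) (row sums):
  P(A=0) = 0 + 1/8 + 0 = 1/8
  P(A=1) = 1/4 + 0 + 1/2 = 3/4
  P(A=2) = 0 + 1/8 + 0 = 1/8
Marginal P(B) (column sums):
  P(B=0) = 0 + 1/4 + 0 = 1/4
  P(B=1) = 1/8 + 0 + 1/8 = 1/4
  P(B=2) = 0 + 1/2 + 0 = 1/2

H(A) = -[(1/8)·log₂(1/8) + (3/4)·log₂(3/4) + (1/8)·log₂(1/8)]
  = 0.3750 + 0.3113 + 0.3750
  = 1.0613 bits
H(B) = -[(1/4)·log₂(1/4) + (1/4)·log₂(1/4) + (1/2)·log₂(1/2)]
  = 0.5000 + 0.5000 + 0.5000
  = 1.5000 bits
H(A,B) = -[(1/8)·log₂(1/8) + (1/4)·log₂(1/4) + (1/2)·log₂(1/2) + (1/8)·log₂(1/8)]
  = 0.3750 + 0.5000 + 0.5000 + 0.3750
  = 1.7500 bits

I(A;B) = H(A) + H(B) - H(A,B)
  = 1.0613 + 1.5000 - 1.7500
  = 0.8113 bits

I(A;B) = 0.8113 bits > I(P;Q) = 0.6962 bits, so (A, B) has the higher mutual information (stronger dependence).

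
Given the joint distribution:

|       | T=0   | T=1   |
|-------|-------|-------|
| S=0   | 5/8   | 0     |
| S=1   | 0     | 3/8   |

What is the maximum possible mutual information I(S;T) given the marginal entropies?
The upper bound on mutual information is I(S;T) ≤ min(H(S), H(T)).

Marginal P(S) (row sums):
  P(S=0) = 5/8 + 0 = 5/8
  P(S=1) = 0 + 3/8 = 3/8
Marginal P(T) (column sums):
  P(T=0) = 5/8 + 0 = 5/8
  P(T=1) = 0 + 3/8 = 3/8

H(S) = -[(5/8)·log₂(5/8) + (3/8)·log₂(3/8)]
  = 0.4238 + 0.5306
  = 0.9544 bits
H(T) = -[(5/8)·log₂(5/8) + (3/8)·log₂(3/8)]
  = 0.4238 + 0.5306
  = 0.9544 bits

Maximum possible I(S;T) = min(0.9544, 0.9544) = 0.9544 bits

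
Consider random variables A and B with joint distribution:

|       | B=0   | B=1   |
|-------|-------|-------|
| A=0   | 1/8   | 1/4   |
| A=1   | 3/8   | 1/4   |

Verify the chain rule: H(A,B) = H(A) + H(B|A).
Left side:
H(A,B) = -[(1/8)·log₂(1/8) + (1/4)·log₂(1/4) + (3/8)·log₂(3/8) + (1/4)·log₂(1/4)]
  = 0.3750 + 0.5000 + 0.5306 + 0.5000
  = 1.9056 bits

Right side:
Marginal P(A) (row sums):
  P(A=0) = 1/8 + 1/4 = 3/8
  P(A=1) = 3/8 + 1/4 = 5/8
H(A) = -[(3/8)·log₂(3/8) + (5/8)·log₂(5/8)]
  = 0.5306 + 0.4238
  = 0.9544 bits
H(B|A) = -Σ P(A,B)·log₂ P(B|A), where P(B|A) = P(A,B) / P(A)
  (A=0,B=0): P(B|A) = (1/8)/(3/8) = 1/3;  -(1/8)·log₂(1/3) = 0.1981
  (A=0,B=1): P(B|A) = (1/4)/(3/8) = 2/3;  -(1/4)·log₂(2/3) = 0.1462
  (A=1,B=0): P(B|A) = (3/8)/(5/8) = 3/5;  -(3/8)·log₂(3/5) = 0.2764
  (A=1,B=1): P(B|A) = (1/4)/(5/8) = 2/5;  -(1/4)·log₂(2/5) = 0.3305
H(B|A) = 0.1981 + 0.1462 + 0.2764 + 0.3305
  = 0.9512 bits
H(A) + H(B|A) = 0.9544 + 0.9512 = 1.9056 bits

Both sides equal 1.9056 bits, so the chain rule holds ✓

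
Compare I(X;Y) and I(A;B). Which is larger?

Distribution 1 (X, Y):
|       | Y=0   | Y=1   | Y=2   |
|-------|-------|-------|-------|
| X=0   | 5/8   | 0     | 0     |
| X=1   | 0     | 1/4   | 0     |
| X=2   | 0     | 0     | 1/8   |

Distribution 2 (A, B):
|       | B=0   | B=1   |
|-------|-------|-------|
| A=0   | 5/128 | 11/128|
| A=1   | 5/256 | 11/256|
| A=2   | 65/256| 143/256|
Distribution 1 (X, Y):
Marginal P(X) (row sums):
  P(X=0) = 5/8 + 0 + 0 = 5/8
  P(X=1) = 0 + 1/4 + 0 = 1/4
  P(X=2) = 0 + 0 + 1/8 = 1/8
Marginal P(Y) (column sums):
  P(Y=0) = 5/8 + 0 + 0 = 5/8
  P(Y=1) = 0 + 1/4 + 0 = 1/4
  P(Y=2) = 0 + 0 + 1/8 = 1/8

H(X) = -[(5/8)·log₂(5/8) + (1/4)·log₂(1/4) + (1/8)·log₂(1/8)]
  = 0.4238 + 0.5000 + 0.3750
  = 1.2988 bits
H(Y) = -[(5/8)·log₂(5/8) + (1/4)·log₂(1/4) + (1/8)·log₂(1/8)]
  = 0.4238 + 0.5000 + 0.3750
  = 1.2988 bits
H(X,Y) = -[(5/8)·log₂(5/8) + (1/4)·log₂(1/4) + (1/8)·log₂(1/8)]
  = 0.4238 + 0.5000 + 0.3750
  = 1.2988 bits

I(X;Y) = H(X) + H(Y) - H(X,Y)
  = 1.2988 + 1.2988 - 1.2988
  = 1.2988 bits

Distribution 2 (A, B):
Marginal P(A) (row sums):
  P(A=0) = 5/128 + 11/128 = 1/8
  P(A=1) = 5/256 + 11/256 = 1/16
  P(A=2) = 65/256 + 143/256 = 13/16
Marginal P(B) (column sums):
  P(B=0) = 5/128 + 5/256 + 65/256 = 5/16
  P(B=1) = 11/128 + 11/256 + 143/256 = 11/16

H(A) = -[(1/8)·log₂(1/8) + (1/16)·log₂(1/16) + (13/16)·log₂(13/16)]
  = 0.3750 + 0.2500 + 0.2434
  = 0.8684 bits
H(B) = -[(5/16)·log₂(5/16) + (11/16)·log₂(11/16)]
  = 0.5244 + 0.3716
  = 0.8960 bits
H(A,B) = -[(5/128)·log₂(5/128) + (11/128)·log₂(11/128) + (5/256)·log₂(5/256) + (11/256)·log₂(11/256) + (65/256)·log₂(65/256) + (143/256)·log₂(143/256)]
  = 0.1827 + 0.3043 + 0.1109 + 0.1951 + 0.5021 + 0.4693
  = 1.7644 bits

I(A;B) = H(A) + H(B) - H(A,B)
  = 0.8684 + 0.8960 - 1.7644
  = 0.0000 bits

I(X;Y) = 1.2988 bits > I(A;B) = 0.0000 bits, so (X, Y) has the higher mutual information (stronger dependence).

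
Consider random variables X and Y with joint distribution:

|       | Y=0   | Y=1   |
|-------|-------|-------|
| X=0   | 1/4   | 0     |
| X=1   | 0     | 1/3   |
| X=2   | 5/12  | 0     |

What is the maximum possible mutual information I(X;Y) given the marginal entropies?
The upper bound on mutual information is I(X;Y) ≤ min(H(X), H(Y)).

Marginal P(X) (row sums):
  P(X=0) = 1/4 + 0 = 1/4
  P(X=1) = 0 + 1/3 = 1/3
  P(X=2) = 5/12 + 0 = 5/12
Marginal P(Y) (column sums):
  P(Y=0) = 1/4 + 0 + 5/12 = 2/3
  P(Y=1) = 0 + 1/3 + 0 = 1/3

H(X) = -[(1/4)·log₂(1/4) + (1/3)·log₂(1/3) + (5/12)·log₂(5/12)]
  = 0.5000 + 0.5283 + 0.5263
  = 1.5546 bits
H(Y) = -[(2/3)·log₂(2/3) + (1/3)·log₂(1/3)]
  = 0.3900 + 0.5283
  = 0.9183 bits

Maximum possible I(X;Y) = min(1.5546, 0.9183) = 0.9183 bits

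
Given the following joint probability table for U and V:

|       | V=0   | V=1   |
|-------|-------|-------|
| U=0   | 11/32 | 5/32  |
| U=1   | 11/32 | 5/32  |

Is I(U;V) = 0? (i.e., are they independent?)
Marginal P(U) (row sums):
  P(U=0) = 11/32 + 5/32 = 1/2
  P(U=1) = 11/32 + 5/32 = 1/2
Marginal P(V) (column sums):
  P(V=0) = 11/32 + 11/32 = 11/16
  P(V=1) = 5/32 + 5/32 = 5/16

U and V are independent iff P(U=i,V=j) = P(U=i)·P(V=j) for every cell.
  P(U=0)·P(V=0) = 1/2 × 11/16 = 11/32 = P(U=0,V=0) ✓
  P(U=0)·P(V=1) = 1/2 × 5/16 = 5/32 = P(U=0,V=1) ✓
  P(U=1)·P(V=0) = 1/2 × 11/16 = 11/32 = P(U=1,V=0) ✓
  P(U=1)·P(V=1) = 1/2 × 5/16 = 5/32 = P(U=1,V=1) ✓

Yes, U and V are independent: every cell factors, so I(U;V) = 0 bits.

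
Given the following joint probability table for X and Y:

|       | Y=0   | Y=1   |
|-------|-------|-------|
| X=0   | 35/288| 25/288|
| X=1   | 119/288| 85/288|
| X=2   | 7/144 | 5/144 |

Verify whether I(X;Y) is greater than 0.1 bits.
Marginal P(X) (row sums):
  P(X=0) = 35/288 + 25/288 = 5/24
  P(X=1) = 119/288 + 85/288 = 17/24
  P(X=2) = 7/144 + 5/144 = 1/12
Marginal P(Y) (column sums):
  P(Y=0) = 35/288 + 119/288 + 7/144 = 7/12
  P(Y=1) = 25/288 + 85/288 + 5/144 = 5/12

H(X) = -[(5/24)·log₂(5/24) + (17/24)·log₂(17/24) + (1/12)·log₂(1/12)]
  = 0.4715 + 0.3524 + 0.2987
  = 1.1226 bits
H(Y) = -[(7/12)·log₂(7/12) + (5/12)·log₂(5/12)]
  = 0.4536 + 0.5263
  = 0.9799 bits
H(X,Y) = -[(35/288)·log₂(35/288) + (25/288)·log₂(25/288) + (119/288)·log₂(119/288) + (85/288)·log₂(85/288) + (7/144)·log₂(7/144) + (5/144)·log₂(5/144)]
  = 0.3695 + 0.3061 + 0.5269 + 0.5196 + 0.2121 + 0.1683
  = 2.1025 bits

I(X;Y) = H(X) + H(Y) - H(X,Y)
  = 1.1226 + 0.9799 - 2.1025
  = 0.0000 bits

No. I(X;Y) = 0.0000 bits, which is ≤ 0.1 bits.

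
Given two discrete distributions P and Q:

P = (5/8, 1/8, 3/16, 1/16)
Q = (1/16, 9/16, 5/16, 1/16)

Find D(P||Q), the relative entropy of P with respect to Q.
D(P||Q) = Σ P(i) log₂(P(i)/Q(i))
  i=0: (5/8) × log₂((5/8)/(1/16)) = (5/8) × log₂(10) = 2.0762
  i=1: (1/8) × log₂((1/8)/(9/16)) = (1/8) × log₂(2/9) = -0.2712
  i=2: (3/16) × log₂((3/16)/(5/16)) = (3/16) × log₂(3/5) = -0.1382
  i=3: (1/16) × log₂((1/16)/(1/16)) = (1/16) × log₂(1) = 0.0000
D(P||Q) = 2.0762 - 0.2712 - 0.1382 + 0.0000
  = 1.6668 bits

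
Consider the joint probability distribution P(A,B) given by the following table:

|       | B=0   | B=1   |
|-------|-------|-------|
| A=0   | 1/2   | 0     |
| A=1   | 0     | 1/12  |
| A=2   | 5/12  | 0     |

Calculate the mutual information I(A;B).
Marginal P(A) (row sums):
  P(A=0) = 1/2 + 0 = 1/2
  P(A=1) = 0 + 1/12 = 1/12
  P(A=2) = 5/12 + 0 = 5/12
Marginal P(B) (column sums):
  P(B=0) = 1/2 + 0 + 5/12 = 11/12
  P(B=1) = 0 + 1/12 + 0 = 1/12

H(A) = -[(1/2)·log₂(1/2) + (1/12)·log₂(1/12) + (5/12)·log₂(5/12)]
  = 0.5000 + 0.2987 + 0.5263
  = 1.3250 bits
H(B) = -[(11/12)·log₂(11/12) + (1/12)·log₂(1/12)]
  = 0.1151 + 0.2987
  = 0.4138 bits
H(A,B) = -[(1/2)·log₂(1/2) + (1/12)·log₂(1/12) + (5/12)·log₂(5/12)]
  = 0.5000 + 0.2987 + 0.5263
  = 1.3250 bits

I(A;B) = H(A) + H(B) - H(A,B)
  = 1.3250 + 0.4138 - 1.3250
  = 0.4138 bits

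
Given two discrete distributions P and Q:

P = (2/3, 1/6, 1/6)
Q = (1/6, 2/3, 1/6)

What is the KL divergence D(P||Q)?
D(P||Q) = Σ P(i) log₂(P(i)/Q(i))
  i=0: (2/3) × log₂((2/3)/(1/6)) = (2/3) × log₂(4) = 1.3333
  i=1: (1/6) × log₂((1/6)/(2/3)) = (1/6) × log₂(1/4) = -0.3333
  i=2: (1/6) × log₂((1/6)/(1/6)) = (1/6) × log₂(1) = 0.0000
D(P||Q) = 1.3333 - 0.3333 + 0.0000
  = 1.0000 bits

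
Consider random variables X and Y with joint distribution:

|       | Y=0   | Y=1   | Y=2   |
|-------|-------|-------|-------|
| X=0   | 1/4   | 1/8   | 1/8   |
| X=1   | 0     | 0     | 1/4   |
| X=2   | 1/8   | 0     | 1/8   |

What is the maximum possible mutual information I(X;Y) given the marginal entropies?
The upper bound on mutual information is I(X;Y) ≤ min(H(X), H(Y)).

Marginal P(X) (row sums):
  P(X=0) = 1/4 + 1/8 + 1/8 = 1/2
  P(X=1) = 0 + 0 + 1/4 = 1/4
  P(X=2) = 1/8 + 0 + 1/8 = 1/4
Marginal P(Y) (column sums):
  P(Y=0) = 1/4 + 0 + 1/8 = 3/8
  P(Y=1) = 1/8 + 0 + 0 = 1/8
  P(Y=2) = 1/8 + 1/4 + 1/8 = 1/2

H(X) = -[(1/2)·log₂(1/2) + (1/4)·log₂(1/4) + (1/4)·log₂(1/4)]
  = 0.5000 + 0.5000 + 0.5000
  = 1.5000 bits
H(Y) = -[(3/8)·log₂(3/8) + (1/8)·log₂(1/8) + (1/2)·log₂(1/2)]
  = 0.5306 + 0.3750 + 0.5000
  = 1.4056 bits

Maximum possible I(X;Y) = min(1.5000, 1.4056) = 1.4056 bits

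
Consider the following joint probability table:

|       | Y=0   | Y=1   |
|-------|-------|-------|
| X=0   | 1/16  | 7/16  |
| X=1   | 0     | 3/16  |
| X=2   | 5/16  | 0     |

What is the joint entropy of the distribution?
H(X,Y) = -Σ P(X,Y) log₂ P(X,Y), summed over the non-zero cells:
H(X,Y) = -[(1/16)·log₂(1/16) + (7/16)·log₂(7/16) + (3/16)·log₂(3/16) + (5/16)·log₂(5/16)]
  = 0.2500 + 0.5218 + 0.4528 + 0.5244
  = 1.7490 bits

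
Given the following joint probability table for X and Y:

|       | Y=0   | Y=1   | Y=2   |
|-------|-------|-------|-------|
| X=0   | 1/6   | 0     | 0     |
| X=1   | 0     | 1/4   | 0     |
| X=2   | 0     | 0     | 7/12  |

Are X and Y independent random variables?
Marginal P(X) (row sums):
  P(X=0) = 1/6 + 0 + 0 = 1/6
  P(X=1) = 0 + 1/4 + 0 = 1/4
  P(X=2) = 0 + 0 + 7/12 = 7/12
Marginal P(Y) (column sums):
  P(Y=0) = 1/6 + 0 + 0 = 1/6
  P(Y=1) = 0 + 1/4 + 0 = 1/4
  P(Y=2) = 0 + 0 + 7/12 = 7/12

X and Y are independent iff P(X=i,Y=j) = P(X=i)·P(Y=j) for every cell.
  P(X=0)·P(Y=0) = 1/6 × 1/6 = 1/36, but P(X=0,Y=0) = 1/6 ✗

No, X and Y are not independent. Quantitatively, I(X;Y) > 0:

H(X) = -[(1/6)·log₂(1/6) + (1/4)·log₂(1/4) + (7/12)·log₂(7/12)]
  = 0.4308 + 0.5000 + 0.4536
  = 1.3844 bits
H(Y) = -[(1/6)·log₂(1/6) + (1/4)·log₂(1/4) + (7/12)·log₂(7/12)]
  = 0.4308 + 0.5000 + 0.4536
  = 1.3844 bits
H(X,Y) = -[(1/6)·log₂(1/6) + (1/4)·log₂(1/4) + (7/12)·log₂(7/12)]
  = 0.4308 + 0.5000 + 0.4536
  = 1.3844 bits
I(X;Y) = H(X) + H(Y) - H(X,Y) = 1.3844 + 1.3844 - 1.3844 = 1.3844 bits > 0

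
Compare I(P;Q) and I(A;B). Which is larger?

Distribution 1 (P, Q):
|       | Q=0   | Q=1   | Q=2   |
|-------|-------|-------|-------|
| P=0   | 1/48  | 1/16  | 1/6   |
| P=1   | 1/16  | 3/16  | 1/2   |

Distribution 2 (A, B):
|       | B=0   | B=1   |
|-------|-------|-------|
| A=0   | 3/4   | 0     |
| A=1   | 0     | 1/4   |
Distribution 1 (P, Q):
Marginal P(P) (row sums):
  P(P=0) = 1/48 + 1/16 + 1/6 = 1/4
  P(P=1) = 1/16 + 3/16 + 1/2 = 3/4
Marginal P(Q) (column sums):
  P(Q=0) = 1/48 + 1/16 = 1/12
  P(Q=1) = 1/16 + 3/16 = 1/4
  P(Q=2) = 1/6 + 1/2 = 2/3

H(P) = -[(1/4)·log₂(1/4) + (3/4)·log₂(3/4)]
  = 0.5000 + 0.3113
  = 0.8113 bits
H(Q) = -[(1/12)·log₂(1/12) + (1/4)·log₂(1/4) + (2/3)·log₂(2/3)]
  = 0.2987 + 0.5000 + 0.3900
  = 1.1887 bits
H(P,Q) = -[(1/48)·log₂(1/48) + (1/16)·log₂(1/16) + (1/6)·log₂(1/6) + (1/16)·log₂(1/16) + (3/16)·log₂(3/16) + (1/2)·log₂(1/2)]
  = 0.1164 + 0.2500 + 0.4308 + 0.2500 + 0.4528 + 0.5000
  = 2.0000 bits

I(P;Q) = H(P) + H(Q) - H(P,Q)
  = 0.8113 + 1.1887 - 2.0000
  = 0.0000 bits

Distribution 2 (A, B):
Marginal P(A) (row sums):
  P(A=0) = 3/4 + 0 = 3/4
  P(A=1) = 0 + 1/4 = 1/4
Marginal P(B) (column sums):
  P(B=0) = 3/4 + 0 = 3/4
  P(B=1) = 0 + 1/4 = 1/4

H(A) = -[(3/4)·log₂(3/4) + (1/4)·log₂(1/4)]
  = 0.3113 + 0.5000
  = 0.8113 bits
H(B) = -[(3/4)·log₂(3/4) + (1/4)·log₂(1/4)]
  = 0.3113 + 0.5000
  = 0.8113 bits
H(A,B) = -[(3/4)·log₂(3/4) + (1/4)·log₂(1/4)]
  = 0.3113 + 0.5000
  = 0.8113 bits

I(A;B) = H(A) + H(B) - H(A,B)
  = 0.8113 + 0.8113 - 0.8113
  = 0.8113 bits

I(A;B) = 0.8113 bits > I(P;Q) = 0.0000 bits, so (A, B) has the higher mutual information (stronger dependence).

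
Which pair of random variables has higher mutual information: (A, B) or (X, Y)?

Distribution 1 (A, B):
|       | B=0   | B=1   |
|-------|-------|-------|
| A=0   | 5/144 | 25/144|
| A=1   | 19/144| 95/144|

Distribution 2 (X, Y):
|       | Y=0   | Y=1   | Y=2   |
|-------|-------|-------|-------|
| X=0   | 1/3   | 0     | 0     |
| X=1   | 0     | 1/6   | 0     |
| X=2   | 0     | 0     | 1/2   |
Distribution 1 (A, B):
Marginal P(A) (row sums):
  P(A=0) = 5/144 + 25/144 = 5/24
  P(A=1) = 19/144 + 95/144 = 19/24
Marginal P(B) (column sums):
  P(B=0) = 5/144 + 19/144 = 1/6
  P(B=1) = 25/144 + 95/144 = 5/6

H(A) = -[(5/24)·log₂(5/24) + (19/24)·log₂(19/24)]
  = 0.4715 + 0.2668
  = 0.7383 bits
H(B) = -[(1/6)·log₂(1/6) + (5/6)·log₂(5/6)]
  = 0.4308 + 0.2192
  = 0.6500 bits
H(A,B) = -[(5/144)·log₂(5/144) + (25/144)·log₂(25/144) + (19/144)·log₂(19/144) + (95/144)·log₂(95/144)]
  = 0.1683 + 0.4386 + 0.3855 + 0.3959
  = 1.3883 bits

I(A;B) = H(A) + H(B) - H(A,B)
  = 0.7383 + 0.6500 - 1.3883
  = 0.0000 bits

Distribution 2 (X, Y):
Marginal P(X) (row sums):
  P(X=0) = 1/3 + 0 + 0 = 1/3
  P(X=1) = 0 + 1/6 + 0 = 1/6
  P(X=2) = 0 + 0 + 1/2 = 1/2
Marginal P(Y) (column sums):
  P(Y=0) = 1/3 + 0 + 0 = 1/3
  P(Y=1) = 0 + 1/6 + 0 = 1/6
  P(Y=2) = 0 + 0 + 1/2 = 1/2

H(X) = -[(1/3)·log₂(1/3) + (1/6)·log₂(1/6) + (1/2)·log₂(1/2)]
  = 0.5283 + 0.4308 + 0.5000
  = 1.4591 bits
H(Y) = -[(1/3)·log₂(1/3) + (1/6)·log₂(1/6) + (1/2)·log₂(1/2)]
  = 0.5283 + 0.4308 + 0.5000
  = 1.4591 bits
H(X,Y) = -[(1/3)·log₂(1/3) + (1/6)·log₂(1/6) + (1/2)·log₂(1/2)]
  = 0.5283 + 0.4308 + 0.5000
  = 1.4591 bits

I(X;Y) = H(X) + H(Y) - H(X,Y)
  = 1.4591 + 1.4591 - 1.4591
  = 1.4591 bits

I(X;Y) = 1.4591 bits > I(A;B) = 0.0000 bits, so (X, Y) has the higher mutual information (stronger dependence).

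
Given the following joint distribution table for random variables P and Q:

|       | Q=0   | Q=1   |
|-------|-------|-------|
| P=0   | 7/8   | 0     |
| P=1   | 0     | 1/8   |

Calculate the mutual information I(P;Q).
Marginal P(P) (row sums):
  P(P=0) = 7/8 + 0 = 7/8
  P(P=1) = 0 + 1/8 = 1/8
Marginal P(Q) (column sums):
  P(Q=0) = 7/8 + 0 = 7/8
  P(Q=1) = 0 + 1/8 = 1/8

H(P) = -[(7/8)·log₂(7/8) + (1/8)·log₂(1/8)]
  = 0.1686 + 0.3750
  = 0.5436 bits
H(Q) = -[(7/8)·log₂(7/8) + (1/8)·log₂(1/8)]
  = 0.1686 + 0.3750
  = 0.5436 bits
H(P,Q) = -[(7/8)·log₂(7/8) + (1/8)·log₂(1/8)]
  = 0.1686 + 0.3750
  = 0.5436 bits

I(P;Q) = H(P) + H(Q) - H(P,Q)
  = 0.5436 + 0.5436 - 0.5436
  = 0.5436 bits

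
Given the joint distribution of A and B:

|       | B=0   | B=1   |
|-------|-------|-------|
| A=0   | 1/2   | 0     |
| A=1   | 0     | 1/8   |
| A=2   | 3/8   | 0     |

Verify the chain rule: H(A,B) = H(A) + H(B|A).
Left side:
H(A,B) = -[(1/2)·log₂(1/2) + (1/8)·log₂(1/8) + (3/8)·log₂(3/8)]
  = 0.5000 + 0.3750 + 0.5306
  = 1.4056 bits

Right side:
Marginal P(A) (row sums):
  P(A=0) = 1/2 + 0 = 1/2
  P(A=1) = 0 + 1/8 = 1/8
  P(A=2) = 3/8 + 0 = 3/8
H(A) = -[(1/2)·log₂(1/2) + (1/8)·log₂(1/8) + (3/8)·log₂(3/8)]
  = 0.5000 + 0.3750 + 0.5306
  = 1.4056 bits
H(B|A) = -Σ P(A,B)·log₂ P(B|A), where P(B|A) = P(A,B) / P(A)
  (cells with P(A,B) = 0 contribute 0)
  (A=0,B=0): P(B|A) = (1/2)/(1/2) = 1;  -(1/2)·log₂(1) = 0.0000
  (A=1,B=1): P(B|A) = (1/8)/(1/8) = 1;  -(1/8)·log₂(1) = 0.0000
  (A=2,B=0): P(B|A) = (3/8)/(3/8) = 1;  -(3/8)·log₂(1) = 0.0000
H(B|A) = 0.0000 + 0.0000 + 0.0000
  = 0.0000 bits
H(A) + H(B|A) = 1.4056 + 0.0000 = 1.4056 bits

Both sides equal 1.4056 bits, so the chain rule holds ✓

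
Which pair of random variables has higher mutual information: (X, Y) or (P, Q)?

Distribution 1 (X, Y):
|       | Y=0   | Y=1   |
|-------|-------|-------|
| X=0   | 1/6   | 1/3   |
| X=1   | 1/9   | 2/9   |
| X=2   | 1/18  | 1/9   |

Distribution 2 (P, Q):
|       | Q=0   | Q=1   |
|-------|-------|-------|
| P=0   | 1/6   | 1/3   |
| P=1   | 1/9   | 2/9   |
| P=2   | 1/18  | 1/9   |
Distribution 1 (X, Y):
Marginal P(X) (row sums):
  P(X=0) = 1/6 + 1/3 = 1/2
  P(X=1) = 1/9 + 2/9 = 1/3
  P(X=2) = 1/18 + 1/9 = 1/6
Marginal P(Y) (column sums):
  P(Y=0) = 1/6 + 1/9 + 1/18 = 1/3
  P(Y=1) = 1/3 + 2/9 + 1/9 = 2/3

H(X) = -[(1/2)·log₂(1/2) + (1/3)·log₂(1/3) + (1/6)·log₂(1/6)]
  = 0.5000 + 0.5283 + 0.4308
  = 1.4591 bits
H(Y) = -[(1/3)·log₂(1/3) + (2/3)·log₂(2/3)]
  = 0.5283 + 0.3900
  = 0.9183 bits
H(X,Y) = -[(1/6)·log₂(1/6) + (1/3)·log₂(1/3) + (1/9)·log₂(1/9) + (2/9)·log₂(2/9) + (1/18)·log₂(1/18) + (1/9)·log₂(1/9)]
  = 0.4308 + 0.5283 + 0.3522 + 0.4822 + 0.2317 + 0.3522
  = 2.3774 bits

I(X;Y) = H(X) + H(Y) - H(X,Y)
  = 1.4591 + 0.9183 - 2.3774
  = 0.0000 bits

Distribution 2 (P, Q):
Marginal P(P) (row sums):
  P(P=0) = 1/6 + 1/3 = 1/2
  P(P=1) = 1/9 + 2/9 = 1/3
  P(P=2) = 1/18 + 1/9 = 1/6
Marginal P(Q) (column sums):
  P(Q=0) = 1/6 + 1/9 + 1/18 = 1/3
  P(Q=1) = 1/3 + 2/9 + 1/9 = 2/3

H(P) = -[(1/2)·log₂(1/2) + (1/3)·log₂(1/3) + (1/6)·log₂(1/6)]
  = 0.5000 + 0.5283 + 0.4308
  = 1.4591 bits
H(Q) = -[(1/3)·log₂(1/3) + (2/3)·log₂(2/3)]
  = 0.5283 + 0.3900
  = 0.9183 bits
H(P,Q) = -[(1/6)·log₂(1/6) + (1/3)·log₂(1/3) + (1/9)·log₂(1/9) + (2/9)·log₂(2/9) + (1/18)·log₂(1/18) + (1/9)·log₂(1/9)]
  = 0.4308 + 0.5283 + 0.3522 + 0.4822 + 0.2317 + 0.3522
  = 2.3774 bits

I(P;Q) = H(P) + H(Q) - H(P,Q)
  = 1.4591 + 0.9183 - 2.3774
  = 0.0000 bits

Both joint tables factor as the product of their marginals, so I(X;Y) = I(P;Q) = 0 bits: neither is larger (both pairs are independent).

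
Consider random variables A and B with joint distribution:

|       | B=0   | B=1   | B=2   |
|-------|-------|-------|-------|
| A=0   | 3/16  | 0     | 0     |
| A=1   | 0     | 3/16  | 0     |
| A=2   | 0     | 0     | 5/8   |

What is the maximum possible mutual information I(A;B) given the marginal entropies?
The upper bound on mutual information is I(A;B) ≤ min(H(A), H(B)).

Marginal P(A) (row sums):
  P(A=0) = 3/16 + 0 + 0 = 3/16
  P(A=1) = 0 + 3/16 + 0 = 3/16
  P(A=2) = 0 + 0 + 5/8 = 5/8
Marginal P(B) (column sums):
  P(B=0) = 3/16 + 0 + 0 = 3/16
  P(B=1) = 0 + 3/16 + 0 = 3/16
  P(B=2) = 0 + 0 + 5/8 = 5/8

H(A) = -[(3/16)·log₂(3/16) + (3/16)·log₂(3/16) + (5/8)·log₂(5/8)]
  = 0.4528 + 0.4528 + 0.4238
  = 1.3294 bits
H(B) = -[(3/16)·log₂(3/16) + (3/16)·log₂(3/16) + (5/8)·log₂(5/8)]
  = 0.4528 + 0.4528 + 0.4238
  = 1.3294 bits

Maximum possible I(A;B) = min(1.3294, 1.3294) = 1.3294 bits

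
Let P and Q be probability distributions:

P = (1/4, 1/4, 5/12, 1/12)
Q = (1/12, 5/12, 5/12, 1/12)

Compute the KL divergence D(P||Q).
D(P||Q) = Σ P(i) log₂(P(i)/Q(i))
  i=0: (1/4) × log₂((1/4)/(1/12)) = (1/4) × log₂(3) = 0.3962
  i=1: (1/4) × log₂((1/4)/(5/12)) = (1/4) × log₂(3/5) = -0.1842
  i=2: (5/12) × log₂((5/12)/(5/12)) = (5/12) × log₂(1) = 0.0000
  i=3: (1/12) × log₂((1/12)/(1/12)) = (1/12) × log₂(1) = 0.0000
D(P||Q) = 0.3962 - 0.1842 + 0.0000 + 0.0000
  = 0.2120 bits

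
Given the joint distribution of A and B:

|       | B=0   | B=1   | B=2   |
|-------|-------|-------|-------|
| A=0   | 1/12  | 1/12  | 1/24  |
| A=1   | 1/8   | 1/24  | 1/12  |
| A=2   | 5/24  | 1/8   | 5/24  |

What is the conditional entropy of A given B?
Marginal P(B) (column sums):
  P(B=0) = 1/12 + 1/8 + 5/24 = 5/12
  P(B=1) = 1/12 + 1/24 + 1/8 = 1/4
  P(B=2) = 1/24 + 1/12 + 5/24 = 1/3

H(A|B) = -Σ P(A,B)·log₂ P(A|B), where P(A|B) = P(A,B) / P(B)
  (A=0,B=0): P(A|B) = (1/12)/(5/12) = 1/5;  -(1/12)·log₂(1/5) = 0.1935
  (A=0,B=1): P(A|B) = (1/12)/(1/4) = 1/3;  -(1/12)·log₂(1/3) = 0.1321
  (A=0,B=2): P(A|B) = (1/24)/(1/3) = 1/8;  -(1/24)·log₂(1/8) = 0.1250
  (A=1,B=0): P(A|B) = (1/8)/(5/12) = 3/10;  -(1/8)·log₂(3/10) = 0.2171
  (A=1,B=1): P(A|B) = (1/24)/(1/4) = 1/6;  -(1/24)·log₂(1/6) = 0.1077
  (A=1,B=2): P(A|B) = (1/12)/(1/3) = 1/4;  -(1/12)·log₂(1/4) = 0.1667
  (A=2,B=0): P(A|B) = (5/24)/(5/12) = 1/2;  -(5/24)·log₂(1/2) = 0.2083
  (A=2,B=1): P(A|B) = (1/8)/(1/4) = 1/2;  -(1/8)·log₂(1/2) = 0.1250
  (A=2,B=2): P(A|B) = (5/24)/(1/3) = 5/8;  -(5/24)·log₂(5/8) = 0.1413
H(A|B) = 0.1935 + 0.1321 + 0.1250 + 0.2171 + 0.1077 + 0.1667 + 0.2083 + 0.1250 + 0.1413
  = 1.4167 bits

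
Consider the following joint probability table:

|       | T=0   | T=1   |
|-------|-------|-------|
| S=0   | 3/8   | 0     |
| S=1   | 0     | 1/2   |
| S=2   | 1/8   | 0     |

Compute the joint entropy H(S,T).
H(S,T) = -Σ P(S,T) log₂ P(S,T), summed over the non-zero cells:
H(S,T) = -[(3/8)·log₂(3/8) + (1/2)·log₂(1/2) + (1/8)·log₂(1/8)]
  = 0.5306 + 0.5000 + 0.3750
  = 1.4056 bits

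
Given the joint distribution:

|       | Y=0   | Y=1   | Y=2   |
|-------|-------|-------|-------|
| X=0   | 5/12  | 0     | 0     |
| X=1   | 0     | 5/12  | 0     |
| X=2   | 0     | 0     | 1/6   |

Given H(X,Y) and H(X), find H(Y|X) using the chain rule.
From the chain rule: H(X,Y) = H(X) + H(Y|X)
Therefore: H(Y|X) = H(X,Y) - H(X)

H(X,Y) = -[(5/12)·log₂(5/12) + (5/12)·log₂(5/12) + (1/6)·log₂(1/6)]
  = 0.5263 + 0.5263 + 0.4308
  = 1.4834 bits
Marginal P(X) (row sums):
  P(X=0) = 5/12 + 0 + 0 = 5/12
  P(X=1) = 0 + 5/12 + 0 = 5/12
  P(X=2) = 0 + 0 + 1/6 = 1/6
H(X) = -[(5/12)·log₂(5/12) + (5/12)·log₂(5/12) + (1/6)·log₂(1/6)]
  = 0.5263 + 0.5263 + 0.4308
  = 1.4834 bits

H(Y|X) = 1.4834 - 1.4834 = 0.0000 bits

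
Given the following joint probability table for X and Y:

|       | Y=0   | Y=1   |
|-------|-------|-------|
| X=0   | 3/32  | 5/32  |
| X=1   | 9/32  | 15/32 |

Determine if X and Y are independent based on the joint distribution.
Marginal P(X) (row sums):
  P(X=0) = 3/32 + 5/32 = 1/4
  P(X=1) = 9/32 + 15/32 = 3/4
Marginal P(Y) (column sums):
  P(Y=0) = 3/32 + 9/32 = 3/8
  P(Y=1) = 5/32 + 15/32 = 5/8

X and Y are independent iff P(X=i,Y=j) = P(X=i)·P(Y=j) for every cell.
  P(X=0)·P(Y=0) = 1/4 × 3/8 = 3/32 = P(X=0,Y=0) ✓
  P(X=0)·P(Y=1) = 1/4 × 5/8 = 5/32 = P(X=0,Y=1) ✓
  P(X=1)·P(Y=0) = 3/4 × 3/8 = 9/32 = P(X=1,Y=0) ✓
  P(X=1)·P(Y=1) = 3/4 × 5/8 = 15/32 = P(X=1,Y=1) ✓

Yes, X and Y are independent: every cell factors, so I(X;Y) = 0 bits.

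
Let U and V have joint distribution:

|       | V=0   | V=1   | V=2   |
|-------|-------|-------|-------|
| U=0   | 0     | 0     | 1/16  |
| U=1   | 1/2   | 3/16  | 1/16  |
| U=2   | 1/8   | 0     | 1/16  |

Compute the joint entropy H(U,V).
H(U,V) = -Σ P(U,V) log₂ P(U,V), summed over the non-zero cells:
H(U,V) = -[(1/16)·log₂(1/16) + (1/2)·log₂(1/2) + (3/16)·log₂(3/16) + (1/16)·log₂(1/16) + (1/8)·log₂(1/8) + (1/16)·log₂(1/16)]
  = 0.2500 + 0.5000 + 0.4528 + 0.2500 + 0.3750 + 0.2500
  = 2.0778 bits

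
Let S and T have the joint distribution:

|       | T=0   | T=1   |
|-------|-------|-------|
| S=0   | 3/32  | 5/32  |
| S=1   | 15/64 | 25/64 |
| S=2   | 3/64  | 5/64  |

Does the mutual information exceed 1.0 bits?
Marginal P(S) (row sums):
  P(S=0) = 3/32 + 5/32 = 1/4
  P(S=1) = 15/64 + 25/64 = 5/8
  P(S=2) = 3/64 + 5/64 = 1/8
Marginal P(T) (column sums):
  P(T=0) = 3/32 + 15/64 + 3/64 = 3/8
  P(T=1) = 5/32 + 25/64 + 5/64 = 5/8

H(S) = -[(1/4)·log₂(1/4) + (5/8)·log₂(5/8) + (1/8)·log₂(1/8)]
  = 0.5000 + 0.4238 + 0.3750
  = 1.2988 bits
H(T) = -[(3/8)·log₂(3/8) + (5/8)·log₂(5/8)]
  = 0.5306 + 0.4238
  = 0.9544 bits
H(S,T) = -[(3/32)·log₂(3/32) + (5/32)·log₂(5/32) + (15/64)·log₂(15/64) + (25/64)·log₂(25/64) + (3/64)·log₂(3/64) + (5/64)·log₂(5/64)]
  = 0.3202 + 0.4184 + 0.4906 + 0.5297 + 0.2070 + 0.2873
  = 2.2532 bits

I(S;T) = H(S) + H(T) - H(S,T)
  = 1.2988 + 0.9544 - 2.2532
  = 0.0000 bits

No. I(S;T) = 0.0000 bits, which is ≤ 1.0 bits.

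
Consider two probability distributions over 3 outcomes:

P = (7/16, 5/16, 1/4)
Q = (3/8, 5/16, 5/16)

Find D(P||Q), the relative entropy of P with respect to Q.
D(P||Q) = Σ P(i) log₂(P(i)/Q(i))
  i=0: (7/16) × log₂((7/16)/(3/8)) = (7/16) × log₂(7/6) = 0.0973
  i=1: (5/16) × log₂((5/16)/(5/16)) = (5/16) × log₂(1) = 0.0000
  i=2: (1/4) × log₂((1/4)/(5/16)) = (1/4) × log₂(4/5) = -0.0805
D(P||Q) = 0.0973 + 0.0000 - 0.0805
  = 0.0168 bits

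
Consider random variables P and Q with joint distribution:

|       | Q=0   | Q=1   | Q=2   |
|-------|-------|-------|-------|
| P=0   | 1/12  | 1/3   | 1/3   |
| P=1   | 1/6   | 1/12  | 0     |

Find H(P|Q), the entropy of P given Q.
Marginal P(Q) (column sums):
  P(Q=0) = 1/12 + 1/6 = 1/4
  P(Q=1) = 1/3 + 1/12 = 5/12
  P(Q=2) = 1/3 + 0 = 1/3

H(P|Q) = -Σ P(P,Q)·log₂ P(P|Q), where P(P|Q) = P(P,Q) / P(Q)
  (cells with P(P,Q) = 0 contribute 0)
  (P=0,Q=0): P(P|Q) = (1/12)/(1/4) = 1/3;  -(1/12)·log₂(1/3) = 0.1321
  (P=0,Q=1): P(P|Q) = (1/3)/(5/12) = 4/5;  -(1/3)·log₂(4/5) = 0.1073
  (P=0,Q=2): P(P|Q) = (1/3)/(1/3) = 1;  -(1/3)·log₂(1) = 0.0000
  (P=1,Q=0): P(P|Q) = (1/6)/(1/4) = 2/3;  -(1/6)·log₂(2/3) = 0.0975
  (P=1,Q=1): P(P|Q) = (1/12)/(5/12) = 1/5;  -(1/12)·log₂(1/5) = 0.1935
H(P|Q) = 0.1321 + 0.1073 + 0.0000 + 0.0975 + 0.1935
  = 0.5304 bits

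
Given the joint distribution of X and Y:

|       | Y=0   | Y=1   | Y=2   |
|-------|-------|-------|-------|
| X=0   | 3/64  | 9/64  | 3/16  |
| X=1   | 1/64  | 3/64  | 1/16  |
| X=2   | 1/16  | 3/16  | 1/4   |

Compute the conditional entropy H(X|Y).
Marginal P(Y) (column sums):
  P(Y=0) = 3/64 + 1/64 + 1/16 = 1/8
  P(Y=1) = 9/64 + 3/64 + 3/16 = 3/8
  P(Y=2) = 3/16 + 1/16 + 1/4 = 1/2

H(X|Y) = -Σ P(X,Y)·log₂ P(X|Y), where P(X|Y) = P(X,Y) / P(Y)
  (X=0,Y=0): P(X|Y) = (3/64)/(1/8) = 3/8;  -(3/64)·log₂(3/8) = 0.0663
  (X=0,Y=1): P(X|Y) = (9/64)/(3/8) = 3/8;  -(9/64)·log₂(3/8) = 0.1990
  (X=0,Y=2): P(X|Y) = (3/16)/(1/2) = 3/8;  -(3/16)·log₂(3/8) = 0.2653
  (X=1,Y=0): P(X|Y) = (1/64)/(1/8) = 1/8;  -(1/64)·log₂(1/8) = 0.0469
  (X=1,Y=1): P(X|Y) = (3/64)/(3/8) = 1/8;  -(3/64)·log₂(1/8) = 0.1406
  (X=1,Y=2): P(X|Y) = (1/16)/(1/2) = 1/8;  -(1/16)·log₂(1/8) = 0.1875
  (X=2,Y=0): P(X|Y) = (1/16)/(1/8) = 1/2;  -(1/16)·log₂(1/2) = 0.0625
  (X=2,Y=1): P(X|Y) = (3/16)/(3/8) = 1/2;  -(3/16)·log₂(1/2) = 0.1875
  (X=2,Y=2): P(X|Y) = (1/4)/(1/2) = 1/2;  -(1/4)·log₂(1/2) = 0.2500
H(X|Y) = 0.0663 + 0.1990 + 0.2653 + 0.0469 + 0.1406 + 0.1875 + 0.0625 + 0.1875 + 0.2500
  = 1.4056 bits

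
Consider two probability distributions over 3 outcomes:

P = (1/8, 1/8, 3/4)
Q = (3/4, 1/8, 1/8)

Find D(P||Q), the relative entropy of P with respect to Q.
D(P||Q) = Σ P(i) log₂(P(i)/Q(i))
  i=0: (1/8) × log₂((1/8)/(3/4)) = (1/8) × log₂(1/6) = -0.3231
  i=1: (1/8) × log₂((1/8)/(1/8)) = (1/8) × log₂(1) = 0.0000
  i=2: (3/4) × log₂((3/4)/(1/8)) = (3/4) × log₂(6) = 1.9387
D(P||Q) = -0.3231 + 0.0000 + 1.9387
  = 1.6156 bits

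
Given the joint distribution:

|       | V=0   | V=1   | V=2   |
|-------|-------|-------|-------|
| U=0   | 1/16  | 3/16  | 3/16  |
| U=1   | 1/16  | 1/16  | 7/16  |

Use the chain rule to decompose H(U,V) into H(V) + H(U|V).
By the chain rule: H(U,V) = H(V) + H(U|V)

Marginal P(V) (column sums):
  P(V=0) = 1/16 + 1/16 = 1/8
  P(V=1) = 3/16 + 1/16 = 1/4
  P(V=2) = 3/16 + 7/16 = 5/8
H(V) = -[(1/8)·log₂(1/8) + (1/4)·log₂(1/4) + (5/8)·log₂(5/8)]
  = 0.3750 + 0.5000 + 0.4238
  = 1.2988 bits
H(U|V) = -Σ P(U,V)·log₂ P(U|V), where P(U|V) = P(U,V) / P(V)
  (U=0,V=0): P(U|V) = (1/16)/(1/8) = 1/2;  -(1/16)·log₂(1/2) = 0.0625
  (U=0,V=1): P(U|V) = (3/16)/(1/4) = 3/4;  -(3/16)·log₂(3/4) = 0.0778
  (U=0,V=2): P(U|V) = (3/16)/(5/8) = 3/10;  -(3/16)·log₂(3/10) = 0.3257
  (U=1,V=0): P(U|V) = (1/16)/(1/8) = 1/2;  -(1/16)·log₂(1/2) = 0.0625
  (U=1,V=1): P(U|V) = (1/16)/(1/4) = 1/4;  -(1/16)·log₂(1/4) = 0.1250
  (U=1,V=2): P(U|V) = (7/16)/(5/8) = 7/10;  -(7/16)·log₂(7/10) = 0.2251
H(U|V) = 0.0625 + 0.0778 + 0.3257 + 0.0625 + 0.1250 + 0.2251
  = 0.8786 bits

H(U,V) = H(V) + H(U|V) = 1.2988 + 0.8786 = 2.1774 bits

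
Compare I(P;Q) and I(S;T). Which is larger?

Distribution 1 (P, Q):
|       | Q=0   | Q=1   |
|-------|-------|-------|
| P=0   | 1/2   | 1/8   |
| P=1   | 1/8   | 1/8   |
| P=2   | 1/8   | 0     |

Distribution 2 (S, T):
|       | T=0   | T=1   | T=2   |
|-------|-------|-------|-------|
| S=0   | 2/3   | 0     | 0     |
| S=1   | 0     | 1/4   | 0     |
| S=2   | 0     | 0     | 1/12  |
Distribution 1 (P, Q):
Marginal P(P) (row sums):
  P(P=0) = 1/2 + 1/8 = 5/8
  P(P=1) = 1/8 + 1/8 = 1/4
  P(P=2) = 1/8 + 0 = 1/8
Marginal P(Q) (column sums):
  P(Q=0) = 1/2 + 1/8 + 1/8 = 3/4
  P(Q=1) = 1/8 + 1/8 + 0 = 1/4

H(P) = -[(5/8)·log₂(5/8) + (1/4)·log₂(1/4) + (1/8)·log₂(1/8)]
  = 0.4238 + 0.5000 + 0.3750
  = 1.2988 bits
H(Q) = -[(3/4)·log₂(3/4) + (1/4)·log₂(1/4)]
  = 0.3113 + 0.5000
  = 0.8113 bits
H(P,Q) = -[(1/2)·log₂(1/2) + (1/8)·log₂(1/8) + (1/8)·log₂(1/8) + (1/8)·log₂(1/8) + (1/8)·log₂(1/8)]
  = 0.5000 + 0.3750 + 0.3750 + 0.3750 + 0.3750
  = 2.0000 bits

I(P;Q) = H(P) + H(Q) - H(P,Q)
  = 1.2988 + 0.8113 - 2.0000
  = 0.1101 bits

Distribution 2 (S, T):
Marginal P(S) (row sums):
  P(S=0) = 2/3 + 0 + 0 = 2/3
  P(S=1) = 0 + 1/4 + 0 = 1/4
  P(S=2) = 0 + 0 + 1/12 = 1/12
Marginal P(T) (column sums):
  P(T=0) = 2/3 + 0 + 0 = 2/3
  P(T=1) = 0 + 1/4 + 0 = 1/4
  P(T=2) = 0 + 0 + 1/12 = 1/12

H(S) = -[(2/3)·log₂(2/3) + (1/4)·log₂(1/4) + (1/12)·log₂(1/12)]
  = 0.3900 + 0.5000 + 0.2987
  = 1.1887 bits
H(T) = -[(2/3)·log₂(2/3) + (1/4)·log₂(1/4) + (1/12)·log₂(1/12)]
  = 0.3900 + 0.5000 + 0.2987
  = 1.1887 bits
H(S,T) = -[(2/3)·log₂(2/3) + (1/4)·log₂(1/4) + (1/12)·log₂(1/12)]
  = 0.3900 + 0.5000 + 0.2987
  = 1.1887 bits

I(S;T) = H(S) + H(T) - H(S,T)
  = 1.1887 + 1.1887 - 1.1887
  = 1.1887 bits

I(S;T) = 1.1887 bits > I(P;Q) = 0.1101 bits, so (S, T) has the higher mutual information (stronger dependence).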